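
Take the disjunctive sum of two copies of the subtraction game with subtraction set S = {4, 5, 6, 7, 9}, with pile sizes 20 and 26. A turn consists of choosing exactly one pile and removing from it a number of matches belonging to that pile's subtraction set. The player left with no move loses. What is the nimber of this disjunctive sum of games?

1

All piles use S = {4, 5, 6, 7, 9}:
G(0) = 0
G(1) = mex{} = 0
G(2) = mex{} = 0
G(3) = mex{} = 0
G(4) = mex{0} = 1
G(5) = mex{0,0} = 1
G(6) = mex{0,0,0} = 1
G(7) = mex{0,0,0,0} = 1
G(8) = mex{1,0,0,0} = 2
G(9) = mex{1,1,0,0,0} = 2
G(10) = mex{1,1,1,0,0} = 2
G(11) = mex{1,1,1,1,0} = 2
G(12) = mex{2,1,1,1,0} = 3
G(13) = mex{2,2,1,1,1} = 0
G(14) = mex{2,2,2,1,1} = 0
G(15) = mex{2,2,2,2,1} = 0
G(16) = mex{3,2,2,2,1} = 0
G(17) = mex{0,3,2,2,2} = 1
G(18) = mex{0,0,3,2,2} = 1
G(19) = mex{0,0,0,3,2} = 1
G(20) = mex{0,0,0,0,2} = 1
G(21) = mex{1,0,0,0,3} = 2
G(22) = mex{1,1,0,0,0} = 2
G(23) = mex{1,1,1,0,0} = 2
G(24) = mex{1,1,1,1,0} = 2
G(25) = mex{2,1,1,1,0} = 3
G(26) = mex{2,2,1,1,1} = 0
Pile A: G(20) = 1.
Pile B: G(26) = 0.
Combined Grundy value = 1 ⊕ 0 = 1.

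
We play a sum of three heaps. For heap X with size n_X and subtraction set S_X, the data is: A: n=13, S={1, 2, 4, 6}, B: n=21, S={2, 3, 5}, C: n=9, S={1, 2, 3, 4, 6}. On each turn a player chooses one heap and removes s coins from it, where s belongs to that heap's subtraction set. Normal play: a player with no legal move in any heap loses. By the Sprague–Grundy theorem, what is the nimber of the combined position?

6

Heap A, S = {1, 2, 4, 6}:
G(0) = 0
G(1) = mex{0} = 1
G(2) = mex{1,0} = 2
G(3) = mex{2,1} = 0
G(4) = mex{0,2,0} = 1
G(5) = mex{1,0,1} = 2
G(6) = mex{2,1,2,0} = 3
G(7) = mex{3,2,0,1} = 4
G(8) = mex{4,3,1,2} = 0
G(9) = mex{0,4,2,0} = 1
G(10) = mex{1,0,3,1} = 2
G(11) = mex{2,1,4,2} = 0
G(12) = mex{0,2,0,3} = 1
G(13) = mex{1,0,1,4} = 2
G_A(13) = 2.
Heap B, S = {2, 3, 5}:
n :  0  1  2  3  4  5  6  7  8  9 10 11 12 13 14 15 16 17 18 19 20 21
G :  0  0  1  1  2  2  3  0  0  1  1  2  2  3  0  0  1  1  2  2  3  0
G_B(21) = 0.
Heap C, S = {1, 2, 3, 4, 6}:
G(0) = 0
G(1) = mex{0} = 1
G(2) = mex{1,0} = 2
G(3) = mex{2,1,0} = 3
G(4) = mex{3,2,1,0} = 4
G(5) = mex{4,3,2,1} = 0
G(6) = mex{0,4,3,2,0} = 1
G(7) = mex{1,0,4,3,1} = 2
G(8) = mex{2,1,0,4,2} = 3
G(9) = mex{3,2,1,0,3} = 4
G_C(9) = 4.
Combined Grundy value = 2 ⊕ 0 ⊕ 4 = 6.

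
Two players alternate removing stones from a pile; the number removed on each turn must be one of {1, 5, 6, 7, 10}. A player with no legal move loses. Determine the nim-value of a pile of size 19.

n :  0  1  2  3  4  5  6  7  8  9 10 11 12 13 14 15 16 17 18 19
G :  0  1  0  1  0  1  2  3  2  3  2  3  4  0  1  0  1  0  1  2

2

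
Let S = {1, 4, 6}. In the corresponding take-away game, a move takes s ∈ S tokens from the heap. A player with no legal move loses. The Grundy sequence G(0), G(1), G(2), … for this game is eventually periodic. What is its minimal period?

5

n :  0  1  2  3  4  5  6  7  8  9 10 11 12 13 14
G :  0  1  0  1  2  0  1  0  1  2  0  1  0  1  2
G(n+5) = G(n) holds for n = 0,…,5 (a full window of length max(S) = 6), so the sequence is purely periodic with period 5.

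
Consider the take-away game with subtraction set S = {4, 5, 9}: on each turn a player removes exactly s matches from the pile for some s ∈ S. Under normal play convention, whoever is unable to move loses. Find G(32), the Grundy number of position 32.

1

n :  0  1  2  3  4  5  6  7  8  9 10 11 12 13 14 15 16 17 18 19 20 21 22 23 24 25 26 27 28 29 30 31 32
G :  0  0  0  0  1  1  1  1  2  2  2  2  3  0  0  0  0  1  1  1  1  2  2  2  2  3  0  0  0  0  1  1  1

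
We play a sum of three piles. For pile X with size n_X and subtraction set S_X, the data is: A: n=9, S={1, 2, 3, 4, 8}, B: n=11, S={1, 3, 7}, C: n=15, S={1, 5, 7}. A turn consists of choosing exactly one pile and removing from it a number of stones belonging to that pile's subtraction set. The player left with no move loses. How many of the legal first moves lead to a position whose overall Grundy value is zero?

Pile A, S = {1, 2, 3, 4, 8}:
G(0) = 0
G(1) = mex{0} = 1
G(2) = mex{1,0} = 2
G(3) = mex{2,1,0} = 3
G(4) = mex{3,2,1,0} = 4
G(5) = mex{4,3,2,1} = 0
G(6) = mex{0,4,3,2} = 1
G(7) = mex{1,0,4,3} = 2
G(8) = mex{2,1,0,4,0} = 3
G(9) = mex{3,2,1,0,1} = 4
G_A(9) = 4.
Pile B, S = {1, 3, 7}:
G(0) = 0
G(1) = mex{0} = 1
G(2) = mex{1} = 0
G(3) = mex{0,0} = 1
G(4) = mex{1,1} = 0
G(5) = mex{0,0} = 1
G(6) = mex{1,1} = 0
G(7) = mex{0,0,0} = 1
G(8) = mex{1,1,1} = 0
G(9) = mex{0,0,0} = 1
G(10) = mex{1,1,1} = 0
G(11) = mex{0,0,0} = 1
G_B(11) = 1.
Pile C, S = {1, 5, 7}:
n :  0  1  2  3  4  5  6  7  8  9 10 11 12 13 14 15
G :  0  1  0  1  0  1  0  1  0  1  0  1  0  1  0  1
G_C(15) = 1.
Combined Grundy value = 4 ⊕ 1 ⊕ 1 = 4.
A winning move leaves total XOR = 0, i.e. changes one component's Grundy value g to g ⊕ X where X is the current total.
Pile A: need g' = 4⊕4 = 0. Options: 9−1→G=3, 9−2→G=2, 9−3→G=1, 9−4→G=0, 9−8→G=1. Hits: 1.
Pile B: need g' = 1⊕4 = 5. Options: 11−1→G=0, 11−3→G=0, 11−7→G=0. Hits: 0.
Pile C: need g' = 1⊕4 = 5. Options: 15−1→G=0, 15−5→G=0, 15−7→G=0. Hits: 0.

1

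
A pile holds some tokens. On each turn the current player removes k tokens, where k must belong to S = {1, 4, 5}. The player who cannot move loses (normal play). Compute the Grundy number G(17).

1

G(0) = 0
G(1) = mex{0} = 1
G(2) = mex{1} = 0
G(3) = mex{0} = 1
G(4) = mex{1,0} = 2
G(5) = mex{2,1,0} = 3
G(6) = mex{3,0,1} = 2
G(7) = mex{2,1,0} = 3
G(8) = mex{3,2,1} = 0
G(9) = mex{0,3,2} = 1
G(10) = mex{1,2,3} = 0
G(11) = mex{0,3,2} = 1
G(12) = mex{1,0,3} = 2
G(13) = mex{2,1,0} = 3
G(14) = mex{3,0,1} = 2
G(15) = mex{2,1,0} = 3
G(16) = mex{3,2,1} = 0
G(17) = mex{0,3,2} = 1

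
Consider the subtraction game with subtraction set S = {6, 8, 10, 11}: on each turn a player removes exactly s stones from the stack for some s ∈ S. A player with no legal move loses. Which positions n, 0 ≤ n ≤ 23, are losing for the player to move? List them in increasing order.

0, 1, 2, 3, 4, 5, 17, 18, 19, 20, 21, 22

G(0) = 0
G(1) = mex{} = 0
G(2) = mex{} = 0
G(3) = mex{} = 0
G(4) = mex{} = 0
G(5) = mex{} = 0
G(6) = mex{0} = 1
G(7) = mex{0} = 1
G(8) = mex{0,0} = 1
G(9) = mex{0,0} = 1
G(10) = mex{0,0,0} = 1
G(11) = mex{0,0,0,0} = 1
G(12) = mex{1,0,0,0} = 2
G(13) = mex{1,0,0,0} = 2
G(14) = mex{1,1,0,0} = 2
G(15) = mex{1,1,0,0} = 2
G(16) = mex{1,1,1,0} = 2
G(17) = mex{1,1,1,1} = 0
G(18) = mex{2,1,1,1} = 0
G(19) = mex{2,1,1,1} = 0
G(20) = mex{2,2,1,1} = 0
G(21) = mex{2,2,1,1} = 0
G(22) = mex{2,2,2,1} = 0
G(23) = mex{0,2,2,2} = 1
P-positions are exactly the n with G(n) = 0.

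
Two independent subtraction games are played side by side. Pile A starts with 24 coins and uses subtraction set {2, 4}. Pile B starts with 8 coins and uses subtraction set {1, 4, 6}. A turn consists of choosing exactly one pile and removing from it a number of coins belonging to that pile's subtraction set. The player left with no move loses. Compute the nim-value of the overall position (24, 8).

1

Pile A, S = {2, 4}:
G(0) = 0
G(1) = mex{} = 0
G(2) = mex{0} = 1
G(3) = mex{0} = 1
G(4) = mex{1,0} = 2
G(5) = mex{1,0} = 2
G(6) = mex{2,1} = 0
G(7) = mex{2,1} = 0
G(8) = mex{0,2} = 1
G(9) = mex{0,2} = 1
G(10) = mex{1,0} = 2
G(11) = mex{1,0} = 2
G(12) = mex{2,1} = 0
G(13) = mex{2,1} = 0
G(14) = mex{0,2} = 1
G(15) = mex{0,2} = 1
G(16) = mex{1,0} = 2
G(17) = mex{1,0} = 2
G(18) = mex{2,1} = 0
G(19) = mex{2,1} = 0
G(20) = mex{0,2} = 1
G(21) = mex{0,2} = 1
G(22) = mex{1,0} = 2
G(23) = mex{1,0} = 2
G(24) = mex{2,1} = 0
G_A(24) = 0.
Pile B, S = {1, 4, 6}:
G(0) = 0
G(1) = mex{0} = 1
G(2) = mex{1} = 0
G(3) = mex{0} = 1
G(4) = mex{1,0} = 2
G(5) = mex{2,1} = 0
G(6) = mex{0,0,0} = 1
G(7) = mex{1,1,1} = 0
G(8) = mex{0,2,0} = 1
G_B(8) = 1.
Combined Grundy value = 0 ⊕ 1 = 1.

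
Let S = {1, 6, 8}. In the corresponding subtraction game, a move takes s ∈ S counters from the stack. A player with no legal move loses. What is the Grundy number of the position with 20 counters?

2

n :  0  1  2  3  4  5  6  7  8  9 10 11 12 13 14 15 16 17 18 19 20
G :  0  1  0  1  0  1  2  0  1  0  1  0  1  2  0  1  0  1  0  1  2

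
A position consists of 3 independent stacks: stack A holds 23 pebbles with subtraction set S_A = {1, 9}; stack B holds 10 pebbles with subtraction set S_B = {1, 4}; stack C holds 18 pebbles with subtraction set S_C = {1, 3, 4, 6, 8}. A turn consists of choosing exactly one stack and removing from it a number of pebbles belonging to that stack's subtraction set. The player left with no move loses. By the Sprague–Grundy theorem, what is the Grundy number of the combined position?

Stack A, S = {1, 9}:
n :  0  1  2  3  4  5  6  7  8  9 10 11 12 13 14 15 16 17 18 19 20 21 22 23
G :  0  1  0  1  0  1  0  1  0  1  0  1  0  1  0  1  0  1  0  1  0  1  0  1
G_A(23) = 1.
Stack B, S = {1, 4}:
n :  0  1  2  3  4  5  6  7  8  9 10
G :  0  1  0  1  2  0  1  0  1  2  0
G_B(10) = 0.
Stack C, S = {1, 3, 4, 6, 8}:
n :  0  1  2  3  4  5  6  7  8  9 10 11 12 13 14 15 16 17 18
G :  0  1  0  1  2  3  2  0  1  0  1  2  3  2  0  1  0  1  2
G_C(18) = 2.
Combined Grundy value = 1 ⊕ 0 ⊕ 2 = 3.

3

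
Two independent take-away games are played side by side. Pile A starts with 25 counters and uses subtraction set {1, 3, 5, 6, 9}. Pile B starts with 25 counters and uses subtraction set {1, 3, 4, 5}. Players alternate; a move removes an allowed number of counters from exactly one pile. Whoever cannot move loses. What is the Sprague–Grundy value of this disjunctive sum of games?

0

Pile A, S = {1, 3, 5, 6, 9}:
G(0) = 0
G(1) = mex{0} = 1
G(2) = mex{1} = 0
G(3) = mex{0,0} = 1
G(4) = mex{1,1} = 0
G(5) = mex{0,0,0} = 1
G(6) = mex{1,1,1,0} = 2
G(7) = mex{2,0,0,1} = 3
G(8) = mex{3,1,1,0} = 2
G(9) = mex{2,2,0,1,0} = 3
G(10) = mex{3,3,1,0,1} = 2
G(11) = mex{2,2,2,1,0} = 3
G(12) = mex{3,3,3,2,1} = 0
G(13) = mex{0,2,2,3,0} = 1
G(14) = mex{1,3,3,2,1} = 0
G(15) = mex{0,0,2,3,2} = 1
G(16) = mex{1,1,3,2,3} = 0
G(17) = mex{0,0,0,3,2} = 1
G(18) = mex{1,1,1,0,3} = 2
G(19) = mex{2,0,0,1,2} = 3
G(20) = mex{3,1,1,0,3} = 2
G(21) = mex{2,2,0,1,0} = 3
G(22) = mex{3,3,1,0,1} = 2
G(23) = mex{2,2,2,1,0} = 3
G(24) = mex{3,3,3,2,1} = 0
G(25) = mex{0,2,2,3,0} = 1
G_A(25) = 1.
Pile B, S = {1, 3, 4, 5}:
n :  0  1  2  3  4  5  6  7  8  9 10 11 12 13 14 15 16 17 18 19 20 21 22 23 24 25
G :  0  1  0  1  2  3  2  3  0  1  0  1  2  3  2  3  0  1  0  1  2  3  2  3  0  1
G_B(25) = 1.
Combined Grundy value = 1 ⊕ 1 = 0.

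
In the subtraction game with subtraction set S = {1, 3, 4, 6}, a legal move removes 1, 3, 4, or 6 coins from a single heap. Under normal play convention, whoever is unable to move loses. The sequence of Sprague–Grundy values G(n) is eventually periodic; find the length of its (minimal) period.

n :  0  1  2  3  4  5  6  7  8  9 10 11 12 13 14 15
G :  0  1  0  1  2  3  2  0  1  0  1  2  3  2  0  1
G(n+7) = G(n) holds for n = 0,…,5 (a full window of length max(S) = 6), so the sequence is purely periodic with period 7.

7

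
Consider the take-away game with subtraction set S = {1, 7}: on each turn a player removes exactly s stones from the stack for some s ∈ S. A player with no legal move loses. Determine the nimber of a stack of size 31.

1

n :  0  1  2  3  4  5  6  7  8  9 10 11 12 13 14 15 16 17 18 19 20 21 22 23 24 25 26 27 28 29 30 31
G :  0  1  0  1  0  1  0  1  0  1  0  1  0  1  0  1  0  1  0  1  0  1  0  1  0  1  0  1  0  1  0  1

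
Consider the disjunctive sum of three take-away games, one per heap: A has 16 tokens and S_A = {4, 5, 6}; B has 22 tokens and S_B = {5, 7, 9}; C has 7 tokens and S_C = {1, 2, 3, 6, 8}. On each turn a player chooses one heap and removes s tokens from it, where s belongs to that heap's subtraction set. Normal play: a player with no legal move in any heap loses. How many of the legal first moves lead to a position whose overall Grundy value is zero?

Heap A, S = {4, 5, 6}:
n :  0  1  2  3  4  5  6  7  8  9 10 11 12 13 14 15 16
G :  0  0  0  0  1  1  1  1  2  2  0  0  0  0  1  1  1
G_A(16) = 1.
Heap B, S = {5, 7, 9}:
n :  0  1  2  3  4  5  6  7  8  9 10 11 12 13 14 15 16 17 18 19 20 21 22
G :  0  0  0  0  0  1  1  1  1  1  2  2  2  2  0  0  0  0  0  1  1  1  1
G_B(22) = 1.
Heap C, S = {1, 2, 3, 6, 8}:
G(0) = 0
G(1) = mex{0} = 1
G(2) = mex{1,0} = 2
G(3) = mex{2,1,0} = 3
G(4) = mex{3,2,1} = 0
G(5) = mex{0,3,2} = 1
G(6) = mex{1,0,3,0} = 2
G(7) = mex{2,1,0,1} = 3
G_C(7) = 3.
Combined Grundy value = 1 ⊕ 1 ⊕ 3 = 3.
A winning move leaves total XOR = 0, i.e. changes one component's Grundy value g to g ⊕ X where X is the current total.
Heap A: need g' = 1⊕3 = 2. Options: 16−4→G=0, 16−5→G=0, 16−6→G=0. Hits: 0.
Heap B: need g' = 1⊕3 = 2. Options: 22−5→G=0, 22−7→G=0, 22−9→G=2. Hits: 1.
Heap C: need g' = 3⊕3 = 0. Options: 7−1→G=2, 7−2→G=1, 7−3→G=0, 7−6→G=1. Hits: 1.

2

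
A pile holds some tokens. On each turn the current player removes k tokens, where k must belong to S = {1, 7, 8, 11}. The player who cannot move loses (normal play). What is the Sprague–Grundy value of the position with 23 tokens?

1

G(0) = 0
G(1) = mex{0} = 1
G(2) = mex{1} = 0
G(3) = mex{0} = 1
G(4) = mex{1} = 0
G(5) = mex{0} = 1
G(6) = mex{1} = 0
G(7) = mex{0,0} = 1
G(8) = mex{1,1,0} = 2
G(9) = mex{2,0,1} = 3
G(10) = mex{3,1,0} = 2
G(11) = mex{2,0,1,0} = 3
G(12) = mex{3,1,0,1} = 2
G(13) = mex{2,0,1,0} = 3
G(14) = mex{3,1,0,1} = 2
G(15) = mex{2,2,1,0} = 3
G(16) = mex{3,3,2,1} = 0
G(17) = mex{0,2,3,0} = 1
G(18) = mex{1,3,2,1} = 0
G(19) = mex{0,2,3,2} = 1
G(20) = mex{1,3,2,3} = 0
G(21) = mex{0,2,3,2} = 1
G(22) = mex{1,3,2,3} = 0
G(23) = mex{0,0,3,2} = 1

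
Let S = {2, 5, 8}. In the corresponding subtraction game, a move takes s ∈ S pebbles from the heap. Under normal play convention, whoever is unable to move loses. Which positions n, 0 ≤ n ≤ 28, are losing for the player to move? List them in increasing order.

0, 1, 4, 7, 10, 11, 14, 17, 20, 21, 24, 27

n :  0  1  2  3  4  5  6  7  8  9 10 11 12 13 14 15 16 17 18 19 20 21 22 23 24 25 26 27 28
G :  0  0  1  1  0  2  1  0  2  1  0  0  1  1  0  2  1  0  2  1  0  0  1  1  0  2  1  0  2
P-positions are exactly the n with G(n) = 0.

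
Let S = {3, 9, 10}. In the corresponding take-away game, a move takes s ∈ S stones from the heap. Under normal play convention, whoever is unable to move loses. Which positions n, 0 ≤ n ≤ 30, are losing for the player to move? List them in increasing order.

n :  0  1  2  3  4  5  6  7  8  9 10 11 12 13 14 15 16 17 18 19 20 21 22 23 24 25 26 27 28 29 30
G :  0  0  0  1  1  1  0  0  0  1  1  1  2  0  0  3  1  1  2  0  0  0  1  1  1  0  0  0  1  1  1
P-positions are exactly the n with G(n) = 0.

0, 1, 2, 6, 7, 8, 13, 14, 19, 20, 21, 25, 26, 27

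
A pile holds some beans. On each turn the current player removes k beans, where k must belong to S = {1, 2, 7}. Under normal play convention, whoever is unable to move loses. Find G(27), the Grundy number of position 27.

G(0) = 0
G(1) = mex{0} = 1
G(2) = mex{1,0} = 2
G(3) = mex{2,1} = 0
G(4) = mex{0,2} = 1
G(5) = mex{1,0} = 2
G(6) = mex{2,1} = 0
G(7) = mex{0,2,0} = 1
G(8) = mex{1,0,1} = 2
G(9) = mex{2,1,2} = 0
G(10) = mex{0,2,0} = 1
G(11) = mex{1,0,1} = 2
G(12) = mex{2,1,2} = 0
G(13) = mex{0,2,0} = 1
G(14) = mex{1,0,1} = 2
G(15) = mex{2,1,2} = 0
G(16) = mex{0,2,0} = 1
G(17) = mex{1,0,1} = 2
G(18) = mex{2,1,2} = 0
G(19) = mex{0,2,0} = 1
G(20) = mex{1,0,1} = 2
G(21) = mex{2,1,2} = 0
G(22) = mex{0,2,0} = 1
G(23) = mex{1,0,1} = 2
G(24) = mex{2,1,2} = 0
G(25) = mex{0,2,0} = 1
G(26) = mex{1,0,1} = 2
G(27) = mex{2,1,2} = 0

0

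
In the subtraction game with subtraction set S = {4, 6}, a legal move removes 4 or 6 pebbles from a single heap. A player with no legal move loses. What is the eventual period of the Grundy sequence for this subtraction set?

G(0) = 0
G(1) = mex{} = 0
G(2) = mex{} = 0
G(3) = mex{} = 0
G(4) = mex{0} = 1
G(5) = mex{0} = 1
G(6) = mex{0,0} = 1
G(7) = mex{0,0} = 1
G(8) = mex{1,0} = 2
G(9) = mex{1,0} = 2
G(10) = mex{1,1} = 0
G(11) = mex{1,1} = 0
G(12) = mex{2,1} = 0
G(13) = mex{2,1} = 0
G(14) = mex{0,2} = 1
G(15) = mex{0,2} = 1
G(16) = mex{0,0} = 1
G(17) = mex{0,0} = 1
G(18) = mex{1,0} = 2
G(19) = mex{1,0} = 2
G(20) = mex{1,1} = 0
G(21) = mex{1,1} = 0
G(n+10) = G(n) holds for n = 0,…,5 (a full window of length max(S) = 6), so the sequence is purely periodic with period 10.

10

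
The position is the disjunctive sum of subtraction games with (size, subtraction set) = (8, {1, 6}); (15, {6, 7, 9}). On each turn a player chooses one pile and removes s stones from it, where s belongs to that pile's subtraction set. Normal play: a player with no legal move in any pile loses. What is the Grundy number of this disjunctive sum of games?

1

Pile A, S = {1, 6}:
n : 0 1 2 3 4 5 6 7 8
G : 0 1 0 1 0 1 2 0 1
G_A(8) = 1.
Pile B, S = {6, 7, 9}:
n :  0  1  2  3  4  5  6  7  8  9 10 11 12 13 14 15
G :  0  0  0  0  0  0  1  1  1  1  1  1  2  2  2  0
G_B(15) = 0.
Combined Grundy value = 1 ⊕ 0 = 1.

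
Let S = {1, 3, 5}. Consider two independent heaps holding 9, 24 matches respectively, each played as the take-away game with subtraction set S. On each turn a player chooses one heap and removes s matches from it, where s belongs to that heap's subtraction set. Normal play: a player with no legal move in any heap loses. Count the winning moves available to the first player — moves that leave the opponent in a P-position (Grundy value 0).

All heaps use S = {1, 3, 5}:
G(0) = 0
G(1) = mex{0} = 1
G(2) = mex{1} = 0
G(3) = mex{0,0} = 1
G(4) = mex{1,1} = 0
G(5) = mex{0,0,0} = 1
G(6) = mex{1,1,1} = 0
G(7) = mex{0,0,0} = 1
G(8) = mex{1,1,1} = 0
G(9) = mex{0,0,0} = 1
G(10) = mex{1,1,1} = 0
G(11) = mex{0,0,0} = 1
G(12) = mex{1,1,1} = 0
G(13) = mex{0,0,0} = 1
G(14) = mex{1,1,1} = 0
G(15) = mex{0,0,0} = 1
G(16) = mex{1,1,1} = 0
G(17) = mex{0,0,0} = 1
G(18) = mex{1,1,1} = 0
G(19) = mex{0,0,0} = 1
G(20) = mex{1,1,1} = 0
G(21) = mex{0,0,0} = 1
G(22) = mex{1,1,1} = 0
G(23) = mex{0,0,0} = 1
G(24) = mex{1,1,1} = 0
Heap A: G(9) = 1.
Heap B: G(24) = 0.
Combined Grundy value = 1 ⊕ 0 = 1.
A winning move leaves total XOR = 0, i.e. changes one component's Grundy value g to g ⊕ X where X is the current total.
Heap A: need g' = 1⊕1 = 0. Options: 9−1→G=0, 9−3→G=0, 9−5→G=0. Hits: 3.
Heap B: need g' = 0⊕1 = 1. Options: 24−1→G=1, 24−3→G=1, 24−5→G=1. Hits: 3.

6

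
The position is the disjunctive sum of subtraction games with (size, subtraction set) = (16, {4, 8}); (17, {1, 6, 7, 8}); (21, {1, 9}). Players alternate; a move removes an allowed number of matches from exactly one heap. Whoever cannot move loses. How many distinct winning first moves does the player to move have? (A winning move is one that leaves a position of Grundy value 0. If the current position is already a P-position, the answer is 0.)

Heap A, S = {4, 8}:
n :  0  1  2  3  4  5  6  7  8  9 10 11 12 13 14 15 16
G :  0  0  0  0  1  1  1  1  2  2  2  2  0  0  0  0  1
G_A(16) = 1.
Heap B, S = {1, 6, 7, 8}:
G(0) = 0
G(1) = mex{0} = 1
G(2) = mex{1} = 0
G(3) = mex{0} = 1
G(4) = mex{1} = 0
G(5) = mex{0} = 1
G(6) = mex{1,0} = 2
G(7) = mex{2,1,0} = 3
G(8) = mex{3,0,1,0} = 2
G(9) = mex{2,1,0,1} = 3
G(10) = mex{3,0,1,0} = 2
G(11) = mex{2,1,0,1} = 3
G(12) = mex{3,2,1,0} = 4
G(13) = mex{4,3,2,1} = 0
G(14) = mex{0,2,3,2} = 1
G(15) = mex{1,3,2,3} = 0
G(16) = mex{0,2,3,2} = 1
G(17) = mex{1,3,2,3} = 0
G_B(17) = 0.
Heap C, S = {1, 9}:
n :  0  1  2  3  4  5  6  7  8  9 10 11 12 13 14 15 16 17 18 19 20 21
G :  0  1  0  1  0  1  0  1  0  1  0  1  0  1  0  1  0  1  0  1  0  1
G_C(21) = 1.
Combined Grundy value = 1 ⊕ 0 ⊕ 1 = 0.
A winning move leaves total XOR = 0, i.e. changes one component's Grundy value g to g ⊕ X where X is the current total.
Heap A: target g' = 1⊕0 = 1, but every legal move changes the Grundy value (mex property), so 0 moves.
Heap B: target g' = 0⊕0 = 0, but every legal move changes the Grundy value (mex property), so 0 moves.
Heap C: target g' = 1⊕0 = 1, but every legal move changes the Grundy value (mex property), so 0 moves.

0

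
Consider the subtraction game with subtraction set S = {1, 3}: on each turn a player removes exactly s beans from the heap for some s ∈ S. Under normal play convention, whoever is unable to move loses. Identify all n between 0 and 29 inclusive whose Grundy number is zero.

n :  0  1  2  3  4  5  6  7  8  9 10 11 12 13 14 15 16 17 18 19 20 21 22 23 24 25 26 27 28 29
G :  0  1  0  1  0  1  0  1  0  1  0  1  0  1  0  1  0  1  0  1  0  1  0  1  0  1  0  1  0  1
P-positions are exactly the n with G(n) = 0.

0, 2, 4, 6, 8, 10, 12, 14, 16, 18, 20, 22, 24, 26, 28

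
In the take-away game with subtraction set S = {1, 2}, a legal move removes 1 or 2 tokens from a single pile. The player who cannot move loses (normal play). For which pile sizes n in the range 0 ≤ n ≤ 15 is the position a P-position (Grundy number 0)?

n :  0  1  2  3  4  5  6  7  8  9 10 11 12 13 14 15
G :  0  1  2  0  1  2  0  1  2  0  1  2  0  1  2  0
P-positions are exactly the n with G(n) = 0.

0, 3, 6, 9, 12, 15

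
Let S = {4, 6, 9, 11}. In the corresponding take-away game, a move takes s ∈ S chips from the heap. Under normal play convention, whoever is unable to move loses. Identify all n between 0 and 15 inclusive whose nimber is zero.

n :  0  1  2  3  4  5  6  7  8  9 10 11 12 13 14 15
G :  0  0  0  0  1  1  1  1  2  2  2  2  3  3  3  0
P-positions are exactly the n with G(n) = 0.

0, 1, 2, 3, 15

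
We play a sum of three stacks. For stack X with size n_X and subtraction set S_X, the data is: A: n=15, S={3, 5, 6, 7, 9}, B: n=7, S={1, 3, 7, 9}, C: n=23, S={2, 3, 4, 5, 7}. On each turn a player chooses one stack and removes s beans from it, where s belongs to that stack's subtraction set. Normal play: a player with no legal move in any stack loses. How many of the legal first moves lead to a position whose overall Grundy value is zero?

Stack A, S = {3, 5, 6, 7, 9}:
G(0) = 0
G(1) = mex{} = 0
G(2) = mex{} = 0
G(3) = mex{0} = 1
G(4) = mex{0} = 1
G(5) = mex{0,0} = 1
G(6) = mex{1,0,0} = 2
G(7) = mex{1,0,0,0} = 2
G(8) = mex{1,1,0,0} = 2
G(9) = mex{2,1,1,0,0} = 3
G(10) = mex{2,1,1,1,0} = 3
G(11) = mex{2,2,1,1,0} = 3
G(12) = mex{3,2,2,1,1} = 0
G(13) = mex{3,2,2,2,1} = 0
G(14) = mex{3,3,2,2,1} = 0
G(15) = mex{0,3,3,2,2} = 1
G_A(15) = 1.
Stack B, S = {1, 3, 7, 9}:
n : 0 1 2 3 4 5 6 7
G : 0 1 0 1 0 1 0 1
G_B(7) = 1.
Stack C, S = {2, 3, 4, 5, 7}:
n :  0  1  2  3  4  5  6  7  8  9 10 11 12 13 14 15 16 17 18 19 20 21 22 23
G :  0  0  1  1  2  2  3  3  4  0  0  1  1  2  2  3  3  4  0  0  1  1  2  2
G_C(23) = 2.
Combined Grundy value = 1 ⊕ 1 ⊕ 2 = 2.
A winning move leaves total XOR = 0, i.e. changes one component's Grundy value g to g ⊕ X where X is the current total.
Stack A: need g' = 1⊕2 = 3. Options: 15−3→G=0, 15−5→G=3, 15−6→G=3, 15−7→G=2, 15−9→G=2. Hits: 2.
Stack B: need g' = 1⊕2 = 3. Options: 7−1→G=0, 7−3→G=0, 7−7→G=0. Hits: 0.
Stack C: need g' = 2⊕2 = 0. Options: 23−2→G=1, 23−3→G=1, 23−4→G=0, 23−5→G=0, 23−7→G=3. Hits: 2.

4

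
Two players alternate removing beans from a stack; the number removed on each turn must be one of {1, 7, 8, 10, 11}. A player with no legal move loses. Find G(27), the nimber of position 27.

3

G(0) = 0
G(1) = mex{0} = 1
G(2) = mex{1} = 0
G(3) = mex{0} = 1
G(4) = mex{1} = 0
G(5) = mex{0} = 1
G(6) = mex{1} = 0
G(7) = mex{0,0} = 1
G(8) = mex{1,1,0} = 2
G(9) = mex{2,0,1} = 3
G(10) = mex{3,1,0,0} = 2
G(11) = mex{2,0,1,1,0} = 3
G(12) = mex{3,1,0,0,1} = 2
G(13) = mex{2,0,1,1,0} = 3
G(14) = mex{3,1,0,0,1} = 2
G(15) = mex{2,2,1,1,0} = 3
G(16) = mex{3,3,2,0,1} = 4
G(17) = mex{4,2,3,1,0} = 5
G(18) = mex{5,3,2,2,1} = 0
G(19) = mex{0,2,3,3,2} = 1
G(20) = mex{1,3,2,2,3} = 0
G(21) = mex{0,2,3,3,2} = 1
G(22) = mex{1,3,2,2,3} = 0
G(23) = mex{0,4,3,3,2} = 1
G(24) = mex{1,5,4,2,3} = 0
G(25) = mex{0,0,5,3,2} = 1
G(26) = mex{1,1,0,4,3} = 2
G(27) = mex{2,0,1,5,4} = 3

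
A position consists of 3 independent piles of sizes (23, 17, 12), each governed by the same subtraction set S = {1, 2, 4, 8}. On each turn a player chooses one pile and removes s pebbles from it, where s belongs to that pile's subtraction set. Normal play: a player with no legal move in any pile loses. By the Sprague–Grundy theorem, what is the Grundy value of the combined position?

All piles use S = {1, 2, 4, 8}:
G(0) = 0
G(1) = mex{0} = 1
G(2) = mex{1,0} = 2
G(3) = mex{2,1} = 0
G(4) = mex{0,2,0} = 1
G(5) = mex{1,0,1} = 2
G(6) = mex{2,1,2} = 0
G(7) = mex{0,2,0} = 1
G(8) = mex{1,0,1,0} = 2
G(9) = mex{2,1,2,1} = 0
G(10) = mex{0,2,0,2} = 1
G(11) = mex{1,0,1,0} = 2
G(12) = mex{2,1,2,1} = 0
G(13) = mex{0,2,0,2} = 1
G(14) = mex{1,0,1,0} = 2
G(15) = mex{2,1,2,1} = 0
G(16) = mex{0,2,0,2} = 1
G(17) = mex{1,0,1,0} = 2
G(18) = mex{2,1,2,1} = 0
G(19) = mex{0,2,0,2} = 1
G(20) = mex{1,0,1,0} = 2
G(21) = mex{2,1,2,1} = 0
G(22) = mex{0,2,0,2} = 1
G(23) = mex{1,0,1,0} = 2
Pile A: G(23) = 2.
Pile B: G(17) = 2.
Pile C: G(12) = 0.
Combined Grundy value = 2 ⊕ 2 ⊕ 0 = 0.

0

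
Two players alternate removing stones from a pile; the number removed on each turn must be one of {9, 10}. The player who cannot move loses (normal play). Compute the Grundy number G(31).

1

n :  0  1  2  3  4  5  6  7  8  9 10 11 12 13 14 15 16 17 18 19 20 21 22 23 24 25 26 27 28 29 30 31
G :  0  0  0  0  0  0  0  0  0  1  1  1  1  1  1  1  1  1  2  0  0  0  0  0  0  0  0  0  1  1  1  1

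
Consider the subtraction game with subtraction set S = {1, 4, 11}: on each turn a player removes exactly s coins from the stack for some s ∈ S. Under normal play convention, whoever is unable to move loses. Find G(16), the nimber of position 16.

1

n :  0  1  2  3  4  5  6  7  8  9 10 11 12 13 14 15 16
G :  0  1  0  1  2  0  1  0  1  2  0  1  0  1  2  0  1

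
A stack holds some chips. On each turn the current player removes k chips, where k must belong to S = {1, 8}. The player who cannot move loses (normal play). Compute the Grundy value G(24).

0

G(0) = 0
G(1) = mex{0} = 1
G(2) = mex{1} = 0
G(3) = mex{0} = 1
G(4) = mex{1} = 0
G(5) = mex{0} = 1
G(6) = mex{1} = 0
G(7) = mex{0} = 1
G(8) = mex{1,0} = 2
G(9) = mex{2,1} = 0
G(10) = mex{0,0} = 1
G(11) = mex{1,1} = 0
G(12) = mex{0,0} = 1
G(13) = mex{1,1} = 0
G(14) = mex{0,0} = 1
G(15) = mex{1,1} = 0
G(16) = mex{0,2} = 1
G(17) = mex{1,0} = 2
G(18) = mex{2,1} = 0
G(19) = mex{0,0} = 1
G(20) = mex{1,1} = 0
G(21) = mex{0,0} = 1
G(22) = mex{1,1} = 0
G(23) = mex{0,0} = 1
G(24) = mex{1,1} = 0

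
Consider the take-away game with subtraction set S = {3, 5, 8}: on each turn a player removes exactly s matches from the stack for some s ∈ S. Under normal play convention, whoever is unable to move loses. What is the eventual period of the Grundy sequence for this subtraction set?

11

G(0) = 0
G(1) = mex{} = 0
G(2) = mex{} = 0
G(3) = mex{0} = 1
G(4) = mex{0} = 1
G(5) = mex{0,0} = 1
G(6) = mex{1,0} = 2
G(7) = mex{1,0} = 2
G(8) = mex{1,1,0} = 2
G(9) = mex{2,1,0} = 3
G(10) = mex{2,1,0} = 3
G(11) = mex{2,2,1} = 0
G(12) = mex{3,2,1} = 0
G(13) = mex{3,2,1} = 0
G(14) = mex{0,3,2} = 1
G(15) = mex{0,3,2} = 1
G(16) = mex{0,0,2} = 1
G(17) = mex{1,0,3} = 2
G(18) = mex{1,0,3} = 2
G(19) = mex{1,1,0} = 2
G(20) = mex{2,1,0} = 3
G(21) = mex{2,1,0} = 3
G(22) = mex{2,2,1} = 0
G(23) = mex{3,2,1} = 0
G(n+11) = G(n) holds for n = 0,…,7 (a full window of length max(S) = 8), so the sequence is purely periodic with period 11.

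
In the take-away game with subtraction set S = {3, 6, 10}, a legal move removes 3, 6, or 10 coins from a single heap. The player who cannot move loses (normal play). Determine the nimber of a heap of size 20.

2

n :  0  1  2  3  4  5  6  7  8  9 10 11 12 13 14 15 16 17 18 19 20
G :  0  0  0  1  1  1  2  2  2  0  3  3  1  0  0  2  1  1  0  2  2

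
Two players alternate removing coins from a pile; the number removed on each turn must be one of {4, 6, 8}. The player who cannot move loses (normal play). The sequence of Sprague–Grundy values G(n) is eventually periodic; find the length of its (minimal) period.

n :  0  1  2  3  4  5  6  7  8  9 10 11 12 13 14 15 16 17 18 19 20 21 22 23 24 25
G :  0  0  0  0  1  1  1  1  2  2  2  2  0  0  0  0  1  1  1  1  2  2  2  2  0  0
G(n+12) = G(n) holds for n = 0,…,7 (a full window of length max(S) = 8), so the sequence is purely periodic with period 12.

12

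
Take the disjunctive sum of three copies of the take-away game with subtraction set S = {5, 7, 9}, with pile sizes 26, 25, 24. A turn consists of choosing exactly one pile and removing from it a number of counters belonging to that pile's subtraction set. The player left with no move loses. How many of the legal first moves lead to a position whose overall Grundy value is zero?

All piles use S = {5, 7, 9}:
n :  0  1  2  3  4  5  6  7  8  9 10 11 12 13 14 15 16 17 18 19 20 21 22 23 24 25 26
G :  0  0  0  0  0  1  1  1  1  1  2  2  2  2  0  0  0  0  0  1  1  1  1  1  2  2  2
Pile A: G(26) = 2.
Pile B: G(25) = 2.
Pile C: G(24) = 2.
Combined Grundy value = 2 ⊕ 2 ⊕ 2 = 2.
A winning move leaves total XOR = 0, i.e. changes one component's Grundy value g to g ⊕ X where X is the current total.
Pile A: need g' = 2⊕2 = 0. Options: 26−5→G=1, 26−7→G=1, 26−9→G=0. Hits: 1.
Pile B: need g' = 2⊕2 = 0. Options: 25−5→G=1, 25−7→G=0, 25−9→G=0. Hits: 2.
Pile C: need g' = 2⊕2 = 0. Options: 24−5→G=1, 24−7→G=0, 24−9→G=0. Hits: 2.

5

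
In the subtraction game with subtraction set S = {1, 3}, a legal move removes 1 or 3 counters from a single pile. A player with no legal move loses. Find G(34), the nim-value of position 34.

0

G(0) = 0
G(1) = mex{0} = 1
G(2) = mex{1} = 0
G(3) = mex{0,0} = 1
G(4) = mex{1,1} = 0
G(5) = mex{0,0} = 1
G(6) = mex{1,1} = 0
G(7) = mex{0,0} = 1
G(8) = mex{1,1} = 0
G(9) = mex{0,0} = 1
G(10) = mex{1,1} = 0
G(11) = mex{0,0} = 1
G(12) = mex{1,1} = 0
G(13) = mex{0,0} = 1
G(14) = mex{1,1} = 0
G(15) = mex{0,0} = 1
G(16) = mex{1,1} = 0
G(17) = mex{0,0} = 1
G(18) = mex{1,1} = 0
G(19) = mex{0,0} = 1
G(20) = mex{1,1} = 0
G(21) = mex{0,0} = 1
G(22) = mex{1,1} = 0
G(23) = mex{0,0} = 1
G(24) = mex{1,1} = 0
G(25) = mex{0,0} = 1
G(26) = mex{1,1} = 0
G(27) = mex{0,0} = 1
G(28) = mex{1,1} = 0
G(29) = mex{0,0} = 1
G(30) = mex{1,1} = 0
G(31) = mex{0,0} = 1
G(32) = mex{1,1} = 0
G(33) = mex{0,0} = 1
G(34) = mex{1,1} = 0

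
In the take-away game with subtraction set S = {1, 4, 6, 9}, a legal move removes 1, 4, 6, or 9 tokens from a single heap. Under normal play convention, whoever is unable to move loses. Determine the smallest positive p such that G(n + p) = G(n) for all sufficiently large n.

G(0) = 0
G(1) = mex{0} = 1
G(2) = mex{1} = 0
G(3) = mex{0} = 1
G(4) = mex{1,0} = 2
G(5) = mex{2,1} = 0
G(6) = mex{0,0,0} = 1
G(7) = mex{1,1,1} = 0
G(8) = mex{0,2,0} = 1
G(9) = mex{1,0,1,0} = 2
G(10) = mex{2,1,2,1} = 0
G(11) = mex{0,0,0,0} = 1
G(12) = mex{1,1,1,1} = 0
G(13) = mex{0,2,0,2} = 1
G(14) = mex{1,0,1,0} = 2
G(15) = mex{2,1,2,1} = 0
G(n+5) = G(n) holds for n = 0,…,8 (a full window of length max(S) = 9), so the sequence is purely periodic with period 5.

5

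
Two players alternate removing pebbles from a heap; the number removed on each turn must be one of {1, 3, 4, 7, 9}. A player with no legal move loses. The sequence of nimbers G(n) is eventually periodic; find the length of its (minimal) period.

8

n :  0  1  2  3  4  5  6  7  8  9 10 11 12 13 14 15 16 17 18
G :  0  1  0  1  2  3  2  3  0  1  0  1  2  3  2  3  0  1  0
G(n+8) = G(n) holds for n = 0,…,8 (a full window of length max(S) = 9), so the sequence is purely periodic with period 8.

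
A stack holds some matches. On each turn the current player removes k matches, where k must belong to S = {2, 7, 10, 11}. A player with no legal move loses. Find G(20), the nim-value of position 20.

n :  0  1  2  3  4  5  6  7  8  9 10 11 12 13 14 15 16 17 18 19 20
G :  0  0  1  1  0  0  1  1  2  0  3  1  2  0  3  1  2  0  0  1  1

1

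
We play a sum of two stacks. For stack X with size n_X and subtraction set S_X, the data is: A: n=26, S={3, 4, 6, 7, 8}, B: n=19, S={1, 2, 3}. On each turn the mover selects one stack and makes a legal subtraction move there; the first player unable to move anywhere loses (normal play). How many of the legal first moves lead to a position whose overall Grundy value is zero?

2

Stack A, S = {3, 4, 6, 7, 8}:
n :  0  1  2  3  4  5  6  7  8  9 10 11 12 13 14 15 16 17 18 19 20 21 22 23 24 25 26
G :  0  0  0  1  1  1  2  2  2  3  3  0  0  0  1  1  1  2  2  2  3  3  0  0  0  1  1
G_A(26) = 1.
Stack B, S = {1, 2, 3}:
n :  0  1  2  3  4  5  6  7  8  9 10 11 12 13 14 15 16 17 18 19
G :  0  1  2  3  0  1  2  3  0  1  2  3  0  1  2  3  0  1  2  3
G_B(19) = 3.
Combined Grundy value = 1 ⊕ 3 = 2.
A winning move leaves total XOR = 0, i.e. changes one component's Grundy value g to g ⊕ X where X is the current total.
Stack A: need g' = 1⊕2 = 3. Options: 26−3→G=0, 26−4→G=0, 26−6→G=3, 26−7→G=2, 26−8→G=2. Hits: 1.
Stack B: need g' = 3⊕2 = 1. Options: 19−1→G=2, 19−2→G=1, 19−3→G=0. Hits: 1.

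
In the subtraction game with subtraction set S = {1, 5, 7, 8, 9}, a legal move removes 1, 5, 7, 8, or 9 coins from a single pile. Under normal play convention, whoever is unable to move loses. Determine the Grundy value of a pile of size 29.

3

G(0) = 0
G(1) = mex{0} = 1
G(2) = mex{1} = 0
G(3) = mex{0} = 1
G(4) = mex{1} = 0
G(5) = mex{0,0} = 1
G(6) = mex{1,1} = 0
G(7) = mex{0,0,0} = 1
G(8) = mex{1,1,1,0} = 2
G(9) = mex{2,0,0,1,0} = 3
G(10) = mex{3,1,1,0,1} = 2
G(11) = mex{2,0,0,1,0} = 3
G(12) = mex{3,1,1,0,1} = 2
G(13) = mex{2,2,0,1,0} = 3
G(14) = mex{3,3,1,0,1} = 2
G(15) = mex{2,2,2,1,0} = 3
G(16) = mex{3,3,3,2,1} = 0
G(17) = mex{0,2,2,3,2} = 1
G(18) = mex{1,3,3,2,3} = 0
G(19) = mex{0,2,2,3,2} = 1
G(20) = mex{1,3,3,2,3} = 0
G(21) = mex{0,0,2,3,2} = 1
G(22) = mex{1,1,3,2,3} = 0
G(23) = mex{0,0,0,3,2} = 1
G(24) = mex{1,1,1,0,3} = 2
G(25) = mex{2,0,0,1,0} = 3
G(26) = mex{3,1,1,0,1} = 2
G(27) = mex{2,0,0,1,0} = 3
G(28) = mex{3,1,1,0,1} = 2
G(29) = mex{2,2,0,1,0} = 3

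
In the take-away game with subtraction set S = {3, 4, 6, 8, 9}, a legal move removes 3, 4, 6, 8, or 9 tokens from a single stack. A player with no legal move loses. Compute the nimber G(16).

n :  0  1  2  3  4  5  6  7  8  9 10 11 12 13 14 15 16
G :  0  0  0  1  1  1  2  2  2  3  3  3  0  0  0  1  1

1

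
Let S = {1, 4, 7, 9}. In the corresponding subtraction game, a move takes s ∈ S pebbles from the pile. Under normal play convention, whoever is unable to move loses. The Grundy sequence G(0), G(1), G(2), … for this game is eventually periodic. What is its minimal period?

G(0) = 0
G(1) = mex{0} = 1
G(2) = mex{1} = 0
G(3) = mex{0} = 1
G(4) = mex{1,0} = 2
G(5) = mex{2,1} = 0
G(6) = mex{0,0} = 1
G(7) = mex{1,1,0} = 2
G(8) = mex{2,2,1} = 0
G(9) = mex{0,0,0,0} = 1
G(10) = mex{1,1,1,1} = 0
G(11) = mex{0,2,2,0} = 1
G(12) = mex{1,0,0,1} = 2
G(13) = mex{2,1,1,2} = 0
G(14) = mex{0,0,2,0} = 1
G(15) = mex{1,1,0,1} = 2
G(16) = mex{2,2,1,2} = 0
G(17) = mex{0,0,0,0} = 1
G(18) = mex{1,1,1,1} = 0
G(n+8) = G(n) holds for n = 0,…,8 (a full window of length max(S) = 9), so the sequence is purely periodic with period 8.

8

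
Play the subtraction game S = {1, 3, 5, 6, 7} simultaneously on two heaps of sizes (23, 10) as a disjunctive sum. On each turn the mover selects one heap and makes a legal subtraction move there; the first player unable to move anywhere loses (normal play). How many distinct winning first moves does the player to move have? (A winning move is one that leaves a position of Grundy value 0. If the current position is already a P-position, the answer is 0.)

All heaps use S = {1, 3, 5, 6, 7}:
G(0) = 0
G(1) = mex{0} = 1
G(2) = mex{1} = 0
G(3) = mex{0,0} = 1
G(4) = mex{1,1} = 0
G(5) = mex{0,0,0} = 1
G(6) = mex{1,1,1,0} = 2
G(7) = mex{2,0,0,1,0} = 3
G(8) = mex{3,1,1,0,1} = 2
G(9) = mex{2,2,0,1,0} = 3
G(10) = mex{3,3,1,0,1} = 2
G(11) = mex{2,2,2,1,0} = 3
G(12) = mex{3,3,3,2,1} = 0
G(13) = mex{0,2,2,3,2} = 1
G(14) = mex{1,3,3,2,3} = 0
G(15) = mex{0,0,2,3,2} = 1
G(16) = mex{1,1,3,2,3} = 0
G(17) = mex{0,0,0,3,2} = 1
G(18) = mex{1,1,1,0,3} = 2
G(19) = mex{2,0,0,1,0} = 3
G(20) = mex{3,1,1,0,1} = 2
G(21) = mex{2,2,0,1,0} = 3
G(22) = mex{3,3,1,0,1} = 2
G(23) = mex{2,2,2,1,0} = 3
Heap A: G(23) = 3.
Heap B: G(10) = 2.
Combined Grundy value = 3 ⊕ 2 = 1.
A winning move leaves total XOR = 0, i.e. changes one component's Grundy value g to g ⊕ X where X is the current total.
Heap A: need g' = 3⊕1 = 2. Options: 23−1→G=2, 23−3→G=2, 23−5→G=2, 23−6→G=1, 23−7→G=0. Hits: 3.
Heap B: need g' = 2⊕1 = 3. Options: 10−1→G=3, 10−3→G=3, 10−5→G=1, 10−6→G=0, 10−7→G=1. Hits: 2.

5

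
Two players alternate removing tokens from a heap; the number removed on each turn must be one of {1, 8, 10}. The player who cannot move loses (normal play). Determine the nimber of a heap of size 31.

G(0) = 0
G(1) = mex{0} = 1
G(2) = mex{1} = 0
G(3) = mex{0} = 1
G(4) = mex{1} = 0
G(5) = mex{0} = 1
G(6) = mex{1} = 0
G(7) = mex{0} = 1
G(8) = mex{1,0} = 2
G(9) = mex{2,1} = 0
G(10) = mex{0,0,0} = 1
G(11) = mex{1,1,1} = 0
G(12) = mex{0,0,0} = 1
G(13) = mex{1,1,1} = 0
G(14) = mex{0,0,0} = 1
G(15) = mex{1,1,1} = 0
G(16) = mex{0,2,0} = 1
G(17) = mex{1,0,1} = 2
G(18) = mex{2,1,2} = 0
G(19) = mex{0,0,0} = 1
G(20) = mex{1,1,1} = 0
G(21) = mex{0,0,0} = 1
G(22) = mex{1,1,1} = 0
G(23) = mex{0,0,0} = 1
G(24) = mex{1,1,1} = 0
G(25) = mex{0,2,0} = 1
G(26) = mex{1,0,1} = 2
G(27) = mex{2,1,2} = 0
G(28) = mex{0,0,0} = 1
G(29) = mex{1,1,1} = 0
G(30) = mex{0,0,0} = 1
G(31) = mex{1,1,1} = 0

0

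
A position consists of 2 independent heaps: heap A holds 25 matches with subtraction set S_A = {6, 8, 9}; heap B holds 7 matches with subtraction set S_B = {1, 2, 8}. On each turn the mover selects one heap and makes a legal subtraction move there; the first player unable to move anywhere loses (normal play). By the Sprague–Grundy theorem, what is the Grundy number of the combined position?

0

Heap A, S = {6, 8, 9}:
G(0) = 0
G(1) = mex{} = 0
G(2) = mex{} = 0
G(3) = mex{} = 0
G(4) = mex{} = 0
G(5) = mex{} = 0
G(6) = mex{0} = 1
G(7) = mex{0} = 1
G(8) = mex{0,0} = 1
G(9) = mex{0,0,0} = 1
G(10) = mex{0,0,0} = 1
G(11) = mex{0,0,0} = 1
G(12) = mex{1,0,0} = 2
G(13) = mex{1,0,0} = 2
G(14) = mex{1,1,0} = 2
G(15) = mex{1,1,1} = 0
G(16) = mex{1,1,1} = 0
G(17) = mex{1,1,1} = 0
G(18) = mex{2,1,1} = 0
G(19) = mex{2,1,1} = 0
G(20) = mex{2,2,1} = 0
G(21) = mex{0,2,2} = 1
G(22) = mex{0,2,2} = 1
G(23) = mex{0,0,2} = 1
G(24) = mex{0,0,0} = 1
G(25) = mex{0,0,0} = 1
G_A(25) = 1.
Heap B, S = {1, 2, 8}:
G(0) = 0
G(1) = mex{0} = 1
G(2) = mex{1,0} = 2
G(3) = mex{2,1} = 0
G(4) = mex{0,2} = 1
G(5) = mex{1,0} = 2
G(6) = mex{2,1} = 0
G(7) = mex{0,2} = 1
G_B(7) = 1.
Combined Grundy value = 1 ⊕ 1 = 0.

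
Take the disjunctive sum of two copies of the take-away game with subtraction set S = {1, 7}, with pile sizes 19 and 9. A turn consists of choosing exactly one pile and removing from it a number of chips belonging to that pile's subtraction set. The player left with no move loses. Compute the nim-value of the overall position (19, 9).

0

All piles use S = {1, 7}:
n :  0  1  2  3  4  5  6  7  8  9 10 11 12 13 14 15 16 17 18 19
G :  0  1  0  1  0  1  0  1  0  1  0  1  0  1  0  1  0  1  0  1
Pile A: G(19) = 1.
Pile B: G(9) = 1.
Combined Grundy value = 1 ⊕ 1 = 0.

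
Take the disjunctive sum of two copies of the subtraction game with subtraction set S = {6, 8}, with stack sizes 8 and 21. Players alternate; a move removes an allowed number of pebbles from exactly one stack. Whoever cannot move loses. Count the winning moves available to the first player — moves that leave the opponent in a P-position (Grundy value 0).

All stacks use S = {6, 8}:
n :  0  1  2  3  4  5  6  7  8  9 10 11 12 13 14 15 16 17 18 19 20 21
G :  0  0  0  0  0  0  1  1  1  1  1  1  2  2  0  0  0  0  0  0  1  1
Stack A: G(8) = 1.
Stack B: G(21) = 1.
Combined Grundy value = 1 ⊕ 1 = 0.
A winning move leaves total XOR = 0, i.e. changes one component's Grundy value g to g ⊕ X where X is the current total.
Stack A: target g' = 1⊕0 = 1, but every legal move changes the Grundy value (mex property), so 0 moves.
Stack B: target g' = 1⊕0 = 1, but every legal move changes the Grundy value (mex property), so 0 moves.

0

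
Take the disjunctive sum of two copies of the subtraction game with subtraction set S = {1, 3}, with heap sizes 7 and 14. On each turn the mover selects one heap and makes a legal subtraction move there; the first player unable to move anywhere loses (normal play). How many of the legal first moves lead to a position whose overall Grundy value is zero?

All heaps use S = {1, 3}:
G(0) = 0
G(1) = mex{0} = 1
G(2) = mex{1} = 0
G(3) = mex{0,0} = 1
G(4) = mex{1,1} = 0
G(5) = mex{0,0} = 1
G(6) = mex{1,1} = 0
G(7) = mex{0,0} = 1
G(8) = mex{1,1} = 0
G(9) = mex{0,0} = 1
G(10) = mex{1,1} = 0
G(11) = mex{0,0} = 1
G(12) = mex{1,1} = 0
G(13) = mex{0,0} = 1
G(14) = mex{1,1} = 0
Heap A: G(7) = 1.
Heap B: G(14) = 0.
Combined Grundy value = 1 ⊕ 0 = 1.
A winning move leaves total XOR = 0, i.e. changes one component's Grundy value g to g ⊕ X where X is the current total.
Heap A: need g' = 1⊕1 = 0. Options: 7−1→G=0, 7−3→G=0. Hits: 2.
Heap B: need g' = 0⊕1 = 1. Options: 14−1→G=1, 14−3→G=1. Hits: 2.

4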